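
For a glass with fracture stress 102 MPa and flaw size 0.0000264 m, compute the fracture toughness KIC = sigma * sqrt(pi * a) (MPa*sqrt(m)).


Fracture toughness: KIC = sigma * sqrt(pi * a)
  pi * a = pi * 0.0000264 = 0.000082938
  sqrt(pi * a) = 0.009107
  KIC = 102 * 0.009107 = 0.929 MPa*sqrt(m)

0.929 MPa*sqrt(m)


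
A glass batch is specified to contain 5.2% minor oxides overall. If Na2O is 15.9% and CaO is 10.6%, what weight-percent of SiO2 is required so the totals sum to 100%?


Known pieces sum to 100%:
  SiO2 = 100 - (others + Na2O + CaO)
  SiO2 = 100 - (5.2 + 15.9 + 10.6) = 68.3%

68.3%


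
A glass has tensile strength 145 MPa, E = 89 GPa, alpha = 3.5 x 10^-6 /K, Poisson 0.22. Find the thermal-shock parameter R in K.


Thermal shock resistance: R = sigma * (1 - nu) / (E * alpha)
  Numerator = 145 * (1 - 0.22) = 113.1
  Denominator = 89 * 1000 * (3.5 x 10^-6) = 0.3115
  R = 113.1 / 0.3115 = 363.1 K

363.1 K


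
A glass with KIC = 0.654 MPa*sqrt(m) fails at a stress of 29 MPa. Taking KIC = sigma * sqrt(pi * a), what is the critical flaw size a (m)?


Rearrange KIC = sigma * sqrt(pi * a):
  sqrt(pi * a) = KIC / sigma
  sqrt(pi * a) = 0.654 / 29 = 0.022552
  a = (KIC / sigma)^2 / pi
  a = 0.022552^2 / pi = 0.0001619 m

0.0001619 m


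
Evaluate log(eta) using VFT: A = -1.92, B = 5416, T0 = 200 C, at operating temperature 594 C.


VFT equation: log(eta) = A + B / (T - T0)
  T - T0 = 594 - 200 = 394
  B / (T - T0) = 5416 / 394 = 13.746
  log(eta) = -1.92 + 13.746 = 11.826

11.826


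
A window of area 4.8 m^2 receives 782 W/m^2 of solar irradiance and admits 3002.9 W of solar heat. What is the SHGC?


Rearrange Q = Area * SHGC * Irradiance:
  SHGC = Q / (Area * Irradiance)
  SHGC = 3002.9 / (4.8 * 782) = 0.8

0.8


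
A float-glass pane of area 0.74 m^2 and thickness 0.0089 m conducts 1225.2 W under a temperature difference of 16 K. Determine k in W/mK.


Fourier's law rearranged: k = Q * t / (A * dT)
  Numerator = 1225.2 * 0.0089 = 10.90428
  Denominator = 0.74 * 16 = 11.84
  k = 10.90428 / 11.84 = 0.921 W/mK

0.921 W/mK


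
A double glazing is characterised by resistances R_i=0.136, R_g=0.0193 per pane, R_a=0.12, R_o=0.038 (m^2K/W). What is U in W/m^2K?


Total thermal resistance (series):
  R_total = R_in + R_glass + R_air + R_glass + R_out
  R_total = 0.136 + 0.0193 + 0.12 + 0.0193 + 0.038 = 0.3326 m^2K/W
U-value = 1 / R_total = 1 / 0.3326 = 3.007 W/m^2K

3.007 W/m^2K


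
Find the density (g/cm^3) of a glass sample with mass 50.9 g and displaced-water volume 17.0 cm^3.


Use the definition of density:
  rho = mass / volume
  rho = 50.9 / 17.0 = 2.994 g/cm^3

2.994 g/cm^3


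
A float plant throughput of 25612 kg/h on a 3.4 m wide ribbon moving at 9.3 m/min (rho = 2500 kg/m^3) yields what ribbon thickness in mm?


Ribbon cross-section from mass balance:
  Volume rate = throughput / density = 25612 / 2500 = 10.2448 m^3/h
  thickness = volume rate / (speed * 60 * width), i.e.
  thickness = throughput / (60 * speed * width * density) * 1000
  thickness = 25612 / (60 * 9.3 * 3.4 * 2500) * 1000 = 5.4 mm

5.4 mm


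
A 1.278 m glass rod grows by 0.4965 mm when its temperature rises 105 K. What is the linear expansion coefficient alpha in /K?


Rearrange dL = alpha * L0 * dT for alpha:
  alpha = dL / (L0 * dT)
  alpha = (0.4965 / 1000) / (1.278 * 105) = 0.0000037 /K = 3.7 x 10^-6 /K

3.7 x 10^-6 /K


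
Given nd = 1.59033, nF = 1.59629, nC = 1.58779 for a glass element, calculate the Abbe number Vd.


Abbe number formula: Vd = (nd - 1) / (nF - nC)
  nd - 1 = 1.59033 - 1 = 0.59033
  nF - nC = 1.59629 - 1.58779 = 0.0085
  Vd = 0.59033 / 0.0085 = 69.45

69.45


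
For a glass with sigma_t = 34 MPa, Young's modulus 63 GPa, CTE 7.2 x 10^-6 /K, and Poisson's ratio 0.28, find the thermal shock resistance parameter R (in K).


Thermal shock resistance: R = sigma * (1 - nu) / (E * alpha)
  Numerator = 34 * (1 - 0.28) = 24.48
  Denominator = 63 * 1000 * (7.2 x 10^-6) = 0.4536
  R = 24.48 / 0.4536 = 54.0 K

54.0 K


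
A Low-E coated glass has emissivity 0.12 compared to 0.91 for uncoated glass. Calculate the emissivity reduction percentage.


Percentage reduction = (1 - coated/uncoated) * 100
  Ratio = 0.12 / 0.91 = 0.1319
  Reduction = (1 - 0.1319) * 100 = 86.8%

86.8%


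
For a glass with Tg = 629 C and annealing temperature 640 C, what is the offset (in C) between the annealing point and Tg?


Offset = T_anneal - Tg:
  offset = 640 - 629 = 11 C

11 C


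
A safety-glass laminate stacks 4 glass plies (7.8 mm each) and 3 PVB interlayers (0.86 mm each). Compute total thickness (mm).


Total thickness = glass contribution + PVB contribution
  Glass: 4 * 7.8 = 31.2 mm
  PVB: 3 * 0.86 = 2.58 mm
  Total = 31.2 + 2.58 = 33.78 mm

33.78 mm


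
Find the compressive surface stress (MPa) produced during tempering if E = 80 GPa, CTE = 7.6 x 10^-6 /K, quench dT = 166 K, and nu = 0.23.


Tempering stress: sigma = E * alpha * dT / (1 - nu)
  E (MPa) = 80 * 1000 = 80000
  Numerator = 80000 * (7.6 x 10^-6) * 166 = 100.928
  Denominator = 1 - 0.23 = 0.77
  sigma = 100.928 / 0.77 = 131.1 MPa

131.1 MPa


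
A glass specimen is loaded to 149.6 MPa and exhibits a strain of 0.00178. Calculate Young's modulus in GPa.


Young's modulus: E = stress / strain
  E = 149.6 MPa / 0.00178 = 84044.94 MPa
Convert to GPa: 84044.94 / 1000 = 84.04 GPa

84.04 GPa


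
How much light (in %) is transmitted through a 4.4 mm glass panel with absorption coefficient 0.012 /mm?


Beer-Lambert law: T = exp(-alpha * thickness)
  exponent = -0.012 * 4.4 = -0.0528
  T = exp(-0.0528) = 0.9486
  Percentage = 0.9486 * 100 = 94.86%

94.86%


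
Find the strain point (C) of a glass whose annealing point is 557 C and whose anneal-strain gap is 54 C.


Strain point = annealing point - difference:
  T_strain = 557 - 54 = 503 C

503 C


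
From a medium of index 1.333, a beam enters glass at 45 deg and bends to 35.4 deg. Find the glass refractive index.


Apply Snell's law: n1 * sin(theta1) = n2 * sin(theta2)
  n2 = n1 * sin(theta1) / sin(theta2)
  sin(45) = 0.707107
  sin(35.4) = 0.579281
  n2 = 1.333 * 0.707107 / 0.579281 = 1.6271

1.6271


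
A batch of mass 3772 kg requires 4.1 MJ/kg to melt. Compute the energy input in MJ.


Total energy = mass * specific energy
  E = 3772 * 4.1 = 15465.2 MJ

15465.2 MJ


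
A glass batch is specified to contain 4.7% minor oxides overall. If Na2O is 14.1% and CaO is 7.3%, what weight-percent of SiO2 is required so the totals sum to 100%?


Known pieces sum to 100%:
  SiO2 = 100 - (others + Na2O + CaO)
  SiO2 = 100 - (4.7 + 14.1 + 7.3) = 73.9%

73.9%


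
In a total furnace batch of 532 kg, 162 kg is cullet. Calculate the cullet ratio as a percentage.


Cullet ratio = (cullet mass / total batch mass) * 100
  Ratio = 162 / 532 * 100 = 30.45%

30.45%


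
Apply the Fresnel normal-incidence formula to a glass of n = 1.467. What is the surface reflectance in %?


Fresnel reflectance at normal incidence:
  R = ((n - 1)/(n + 1))^2
  (n - 1)/(n + 1) = (1.467 - 1)/(1.467 + 1) = 0.189299
  R = 0.189299^2 = 0.0358341
  R(%) = 0.0358341 * 100 = 3.583%

3.583%


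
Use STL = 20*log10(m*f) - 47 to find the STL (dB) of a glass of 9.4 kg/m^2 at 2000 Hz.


Mass law: STL = 20 * log10(m * f) - 47
  m * f = 9.4 * 2000 = 18800
  log10(18800) = 4.27416
  STL = 20 * 4.27416 - 47 = 85.4832 - 47 = 38.5 dB

38.5 dB


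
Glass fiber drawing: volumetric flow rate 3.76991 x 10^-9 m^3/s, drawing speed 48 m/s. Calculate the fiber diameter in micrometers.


Cross-sectional area from continuity:
  A = Q / v = 3.76991 x 10^-9 / 48 = 7.853979 x 10^-11 m^2
Diameter from circular cross-section:
  d = sqrt(4A / pi) * 10^6 (m -> um)
  d = sqrt(4 * 7.853979 x 10^-11 / pi) * 10^6 = 10.0 um

10.0 um


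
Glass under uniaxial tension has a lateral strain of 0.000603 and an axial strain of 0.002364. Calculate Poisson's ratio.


Poisson's ratio: nu = lateral strain / axial strain
  nu = 0.000603 / 0.002364 = 0.2551

0.2551


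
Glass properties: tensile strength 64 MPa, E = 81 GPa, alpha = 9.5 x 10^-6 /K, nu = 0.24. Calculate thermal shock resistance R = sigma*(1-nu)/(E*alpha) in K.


Thermal shock resistance: R = sigma * (1 - nu) / (E * alpha)
  Numerator = 64 * (1 - 0.24) = 48.64
  Denominator = 81 * 1000 * (9.5 x 10^-6) = 0.7695
  R = 48.64 / 0.7695 = 63.2 K

63.2 K


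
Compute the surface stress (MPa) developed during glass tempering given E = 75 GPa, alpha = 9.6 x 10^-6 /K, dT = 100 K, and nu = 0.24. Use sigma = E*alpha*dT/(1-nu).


Tempering stress: sigma = E * alpha * dT / (1 - nu)
  E (MPa) = 75 * 1000 = 75000
  Numerator = 75000 * (9.6 x 10^-6) * 100 = 72.0
  Denominator = 1 - 0.24 = 0.76
  sigma = 72.0 / 0.76 = 94.7 MPa

94.7 MPa


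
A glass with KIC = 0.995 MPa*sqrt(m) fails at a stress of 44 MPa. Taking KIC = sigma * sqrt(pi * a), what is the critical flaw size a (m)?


Rearrange KIC = sigma * sqrt(pi * a):
  sqrt(pi * a) = KIC / sigma
  sqrt(pi * a) = 0.995 / 44 = 0.022614
  a = (KIC / sigma)^2 / pi
  a = 0.022614^2 / pi = 0.0001628 m

0.0001628 m


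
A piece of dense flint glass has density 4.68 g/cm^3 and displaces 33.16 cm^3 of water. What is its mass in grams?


Rearrange rho = m / V:
  m = rho * V
  m = 4.68 * 33.16 = 155.189 g

155.189 g


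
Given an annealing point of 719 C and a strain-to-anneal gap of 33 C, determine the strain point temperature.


Strain point = annealing point - difference:
  T_strain = 719 - 33 = 686 C

686 C


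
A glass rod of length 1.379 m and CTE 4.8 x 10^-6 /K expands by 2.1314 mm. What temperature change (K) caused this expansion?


Rearrange dL = alpha * L0 * dT for dT:
  dT = dL / (alpha * L0)
  dL (m) = 2.1314 / 1000 = 0.0021314
  dT = 0.0021314 / ((4.8 x 10^-6) * 1.379) = 322.0 K

322.0 K


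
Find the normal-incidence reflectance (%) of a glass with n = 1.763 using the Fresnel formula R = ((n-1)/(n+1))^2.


Fresnel reflectance at normal incidence:
  R = ((n - 1)/(n + 1))^2
  (n - 1)/(n + 1) = (1.763 - 1)/(1.763 + 1) = 0.276149
  R = 0.276149^2 = 0.0762583
  R(%) = 0.0762583 * 100 = 7.626%

7.626%


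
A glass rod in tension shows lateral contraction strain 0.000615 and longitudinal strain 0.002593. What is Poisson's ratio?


Poisson's ratio: nu = lateral strain / axial strain
  nu = 0.000615 / 0.002593 = 0.2372

0.2372


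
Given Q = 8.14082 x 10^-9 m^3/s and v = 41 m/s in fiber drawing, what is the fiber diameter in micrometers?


Cross-sectional area from continuity:
  A = Q / v = 8.14082 x 10^-9 / 41 = 1.985566 x 10^-10 m^2
Diameter from circular cross-section:
  d = sqrt(4A / pi) * 10^6 (m -> um)
  d = sqrt(4 * 1.985566 x 10^-10 / pi) * 10^6 = 15.9 um

15.9 um


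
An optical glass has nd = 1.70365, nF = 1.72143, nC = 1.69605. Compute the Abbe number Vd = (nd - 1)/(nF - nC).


Abbe number formula: Vd = (nd - 1) / (nF - nC)
  nd - 1 = 1.70365 - 1 = 0.70365
  nF - nC = 1.72143 - 1.69605 = 0.02538
  Vd = 0.70365 / 0.02538 = 27.72

27.72


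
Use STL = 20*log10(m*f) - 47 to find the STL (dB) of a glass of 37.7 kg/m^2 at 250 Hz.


Mass law: STL = 20 * log10(m * f) - 47
  m * f = 37.7 * 250 = 9425
  log10(9425) = 3.97428
  STL = 20 * 3.97428 - 47 = 79.4856 - 47 = 32.5 dB

32.5 dB


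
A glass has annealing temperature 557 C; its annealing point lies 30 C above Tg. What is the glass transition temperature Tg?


Rearrange T_anneal = Tg + offset for Tg:
  Tg = T_anneal - offset = 557 - 30 = 527 C

527 C


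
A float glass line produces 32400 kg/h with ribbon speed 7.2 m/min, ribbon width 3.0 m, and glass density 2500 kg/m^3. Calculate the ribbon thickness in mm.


Ribbon cross-section from mass balance:
  Volume rate = throughput / density = 32400 / 2500 = 12.96 m^3/h
  thickness = volume rate / (speed * 60 * width), i.e.
  thickness = throughput / (60 * speed * width * density) * 1000
  thickness = 32400 / (60 * 7.2 * 3.0 * 2500) * 1000 = 10.0 mm

10.0 mm


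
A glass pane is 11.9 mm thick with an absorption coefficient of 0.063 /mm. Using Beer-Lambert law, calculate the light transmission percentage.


Beer-Lambert law: T = exp(-alpha * thickness)
  exponent = -0.063 * 11.9 = -0.7497
  T = exp(-0.7497) = 0.4725
  Percentage = 0.4725 * 100 = 47.25%

47.25%


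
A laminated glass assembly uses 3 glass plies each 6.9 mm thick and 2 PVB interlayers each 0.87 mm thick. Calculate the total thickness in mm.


Total thickness = glass contribution + PVB contribution
  Glass: 3 * 6.9 = 20.7 mm
  PVB: 2 * 0.87 = 1.74 mm
  Total = 20.7 + 1.74 = 22.44 mm

22.44 mm


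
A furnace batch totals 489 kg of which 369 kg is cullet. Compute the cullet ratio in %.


Cullet ratio = (cullet mass / total batch mass) * 100
  Ratio = 369 / 489 * 100 = 75.46%

75.46%


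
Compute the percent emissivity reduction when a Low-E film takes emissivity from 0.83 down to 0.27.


Percentage reduction = (1 - coated/uncoated) * 100
  Ratio = 0.27 / 0.83 = 0.3253
  Reduction = (1 - 0.3253) * 100 = 67.5%

67.5%


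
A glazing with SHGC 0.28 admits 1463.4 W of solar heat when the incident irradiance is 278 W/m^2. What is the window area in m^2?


Rearrange Q = Area * SHGC * Irradiance:
  Area = Q / (SHGC * Irradiance)
  Area = 1463.4 / (0.28 * 278) = 18.8 m^2

18.8 m^2


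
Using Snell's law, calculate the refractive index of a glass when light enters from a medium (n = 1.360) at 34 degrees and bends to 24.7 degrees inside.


Apply Snell's law: n1 * sin(theta1) = n2 * sin(theta2)
  n2 = n1 * sin(theta1) / sin(theta2)
  sin(34) = 0.559193
  sin(24.7) = 0.417867
  n2 = 1.360 * 0.559193 / 0.417867 = 1.82

1.82


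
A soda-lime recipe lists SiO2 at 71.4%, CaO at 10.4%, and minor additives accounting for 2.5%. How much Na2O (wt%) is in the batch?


Pieces sum to 100%:
  Na2O = 100 - (SiO2 + CaO + others)
  Na2O = 100 - (71.4 + 10.4 + 2.5) = 15.7%

15.7%


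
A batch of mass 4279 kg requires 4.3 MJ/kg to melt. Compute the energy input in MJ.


Total energy = mass * specific energy
  E = 4279 * 4.3 = 18399.7 MJ

18399.7 MJ


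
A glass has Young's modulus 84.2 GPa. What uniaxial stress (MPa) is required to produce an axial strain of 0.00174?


Rearrange E = sigma / epsilon:
  sigma = E * epsilon
  E (MPa) = 84.2 * 1000 = 84200
  sigma = 84200 * 0.00174 = 146.51 MPa

146.51 MPa


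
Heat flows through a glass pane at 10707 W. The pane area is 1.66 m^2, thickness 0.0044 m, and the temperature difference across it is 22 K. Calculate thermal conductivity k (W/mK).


Fourier's law rearranged: k = Q * t / (A * dT)
  Numerator = 10707 * 0.0044 = 47.1108
  Denominator = 1.66 * 22 = 36.52
  k = 47.1108 / 36.52 = 1.29 W/mK

1.29 W/mK


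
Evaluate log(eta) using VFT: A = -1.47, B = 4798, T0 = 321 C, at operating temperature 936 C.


VFT equation: log(eta) = A + B / (T - T0)
  T - T0 = 936 - 321 = 615
  B / (T - T0) = 4798 / 615 = 7.802
  log(eta) = -1.47 + 7.802 = 6.332

6.332


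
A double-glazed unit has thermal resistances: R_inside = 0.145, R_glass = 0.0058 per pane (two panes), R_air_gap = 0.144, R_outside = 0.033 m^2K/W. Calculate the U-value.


Total thermal resistance (series):
  R_total = R_in + R_glass + R_air + R_glass + R_out
  R_total = 0.145 + 0.0058 + 0.144 + 0.0058 + 0.033 = 0.3336 m^2K/W
U-value = 1 / R_total = 1 / 0.3336 = 2.998 W/m^2K

2.998 W/m^2K


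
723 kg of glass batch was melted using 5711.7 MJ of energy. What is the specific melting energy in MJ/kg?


Rearrange E = m * s for s:
  s = E / m
  s = 5711.7 / 723 = 7.9 MJ/kg

7.9 MJ/kg


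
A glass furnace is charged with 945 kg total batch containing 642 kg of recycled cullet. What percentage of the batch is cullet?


Cullet ratio = (cullet mass / total batch mass) * 100
  Ratio = 642 / 945 * 100 = 67.94%

67.94%


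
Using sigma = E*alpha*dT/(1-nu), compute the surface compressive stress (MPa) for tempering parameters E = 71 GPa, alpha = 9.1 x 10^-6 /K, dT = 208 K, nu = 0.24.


Tempering stress: sigma = E * alpha * dT / (1 - nu)
  E (MPa) = 71 * 1000 = 71000
  Numerator = 71000 * (9.1 x 10^-6) * 208 = 134.3888
  Denominator = 1 - 0.24 = 0.76
  sigma = 134.3888 / 0.76 = 176.8 MPa

176.8 MPa


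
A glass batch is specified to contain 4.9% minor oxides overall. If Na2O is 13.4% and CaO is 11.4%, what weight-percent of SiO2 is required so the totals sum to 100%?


Known pieces sum to 100%:
  SiO2 = 100 - (others + Na2O + CaO)
  SiO2 = 100 - (4.9 + 13.4 + 11.4) = 70.3%

70.3%


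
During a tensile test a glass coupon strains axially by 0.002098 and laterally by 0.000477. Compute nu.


Poisson's ratio: nu = lateral strain / axial strain
  nu = 0.000477 / 0.002098 = 0.2274

0.2274


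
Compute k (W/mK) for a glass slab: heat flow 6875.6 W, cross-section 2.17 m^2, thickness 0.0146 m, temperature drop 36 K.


Fourier's law rearranged: k = Q * t / (A * dT)
  Numerator = 6875.6 * 0.0146 = 100.38376
  Denominator = 2.17 * 36 = 78.12
  k = 100.38376 / 78.12 = 1.285 W/mK

1.285 W/mK


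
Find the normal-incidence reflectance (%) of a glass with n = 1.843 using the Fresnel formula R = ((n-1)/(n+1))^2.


Fresnel reflectance at normal incidence:
  R = ((n - 1)/(n + 1))^2
  (n - 1)/(n + 1) = (1.843 - 1)/(1.843 + 1) = 0.296518
  R = 0.296518^2 = 0.0879229
  R(%) = 0.0879229 * 100 = 8.792%

8.792%


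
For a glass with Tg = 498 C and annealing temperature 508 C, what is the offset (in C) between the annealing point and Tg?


Offset = T_anneal - Tg:
  offset = 508 - 498 = 10 C

10 C


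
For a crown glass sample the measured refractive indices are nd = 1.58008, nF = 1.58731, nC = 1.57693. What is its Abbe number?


Abbe number formula: Vd = (nd - 1) / (nF - nC)
  nd - 1 = 1.58008 - 1 = 0.58008
  nF - nC = 1.58731 - 1.57693 = 0.01038
  Vd = 0.58008 / 0.01038 = 55.88

55.88


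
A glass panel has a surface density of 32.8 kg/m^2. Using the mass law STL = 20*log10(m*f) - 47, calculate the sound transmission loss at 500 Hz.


Mass law: STL = 20 * log10(m * f) - 47
  m * f = 32.8 * 500 = 16400
  log10(16400) = 4.21484
  STL = 20 * 4.21484 - 47 = 84.2968 - 47 = 37.3 dB

37.3 dB


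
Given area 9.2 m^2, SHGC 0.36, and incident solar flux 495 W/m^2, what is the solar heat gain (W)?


Solar heat gain: Q = Area * SHGC * Irradiance
  Q = 9.2 * 0.36 * 495 = 1639.4 W

1639.4 W


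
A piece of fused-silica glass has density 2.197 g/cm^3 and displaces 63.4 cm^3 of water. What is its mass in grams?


Rearrange rho = m / V:
  m = rho * V
  m = 2.197 * 63.4 = 139.29 g

139.29 g


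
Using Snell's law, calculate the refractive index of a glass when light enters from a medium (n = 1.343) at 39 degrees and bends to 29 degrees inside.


Apply Snell's law: n1 * sin(theta1) = n2 * sin(theta2)
  n2 = n1 * sin(theta1) / sin(theta2)
  sin(39) = 0.62932
  sin(29) = 0.48481
  n2 = 1.343 * 0.62932 / 0.48481 = 1.7433

1.7433


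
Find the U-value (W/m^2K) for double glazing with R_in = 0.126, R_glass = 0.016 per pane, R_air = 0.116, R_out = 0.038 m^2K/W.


Total thermal resistance (series):
  R_total = R_in + R_glass + R_air + R_glass + R_out
  R_total = 0.126 + 0.016 + 0.116 + 0.016 + 0.038 = 0.312 m^2K/W
U-value = 1 / R_total = 1 / 0.312 = 3.205 W/m^2K

3.205 W/m^2K


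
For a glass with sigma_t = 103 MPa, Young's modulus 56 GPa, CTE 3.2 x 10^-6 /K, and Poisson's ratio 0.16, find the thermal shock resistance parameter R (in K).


Thermal shock resistance: R = sigma * (1 - nu) / (E * alpha)
  Numerator = 103 * (1 - 0.16) = 86.52
  Denominator = 56 * 1000 * (3.2 x 10^-6) = 0.1792
  R = 86.52 / 0.1792 = 482.8 K

482.8 K


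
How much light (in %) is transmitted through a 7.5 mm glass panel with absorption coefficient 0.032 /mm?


Beer-Lambert law: T = exp(-alpha * thickness)
  exponent = -0.032 * 7.5 = -0.24
  T = exp(-0.24) = 0.7866
  Percentage = 0.7866 * 100 = 78.66%

78.66%


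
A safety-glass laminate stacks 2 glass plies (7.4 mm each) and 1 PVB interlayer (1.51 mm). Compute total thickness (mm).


Total thickness = glass contribution + PVB contribution
  Glass: 2 * 7.4 = 14.8 mm
  PVB: 1 * 1.51 = 1.51 mm
  Total = 14.8 + 1.51 = 16.31 mm

16.31 mm


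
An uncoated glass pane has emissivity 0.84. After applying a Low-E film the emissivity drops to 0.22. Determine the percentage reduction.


Percentage reduction = (1 - coated/uncoated) * 100
  Ratio = 0.22 / 0.84 = 0.2619
  Reduction = (1 - 0.2619) * 100 = 73.8%

73.8%


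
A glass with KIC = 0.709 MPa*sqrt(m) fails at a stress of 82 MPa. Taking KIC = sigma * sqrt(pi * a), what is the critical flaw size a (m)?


Rearrange KIC = sigma * sqrt(pi * a):
  sqrt(pi * a) = KIC / sigma
  sqrt(pi * a) = 0.709 / 82 = 0.008646
  a = (KIC / sigma)^2 / pi
  a = 0.008646^2 / pi = 0.0000238 m

0.0000238 m


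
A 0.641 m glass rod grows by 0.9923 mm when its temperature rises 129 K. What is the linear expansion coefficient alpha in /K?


Rearrange dL = alpha * L0 * dT for alpha:
  alpha = dL / (L0 * dT)
  alpha = (0.9923 / 1000) / (0.641 * 129) = 0.000012 /K = 1.2 x 10^-5 /K

1.2 x 10^-5 /K


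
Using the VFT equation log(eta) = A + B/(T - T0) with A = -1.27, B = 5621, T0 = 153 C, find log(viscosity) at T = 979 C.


VFT equation: log(eta) = A + B / (T - T0)
  T - T0 = 979 - 153 = 826
  B / (T - T0) = 5621 / 826 = 6.805
  log(eta) = -1.27 + 6.805 = 5.535

5.535


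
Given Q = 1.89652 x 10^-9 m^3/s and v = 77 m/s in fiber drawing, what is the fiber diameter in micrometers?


Cross-sectional area from continuity:
  A = Q / v = 1.89652 x 10^-9 / 77 = 2.463013 x 10^-11 m^2
Diameter from circular cross-section:
  d = sqrt(4A / pi) * 10^6 (m -> um)
  d = sqrt(4 * 2.463013 x 10^-11 / pi) * 10^6 = 5.6 um

5.6 um


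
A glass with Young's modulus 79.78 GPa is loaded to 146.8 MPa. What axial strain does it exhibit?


Rearrange E = sigma / epsilon:
  epsilon = sigma / E
  E (MPa) = 79.78 * 1000 = 79780
  epsilon = 146.8 / 79780 = 0.00184

0.00184


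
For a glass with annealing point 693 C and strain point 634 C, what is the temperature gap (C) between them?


Gap = T_anneal - T_strain:
  gap = 693 - 634 = 59 C

59 C


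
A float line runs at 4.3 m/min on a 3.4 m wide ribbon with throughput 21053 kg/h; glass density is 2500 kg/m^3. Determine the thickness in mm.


Ribbon cross-section from mass balance:
  Volume rate = throughput / density = 21053 / 2500 = 8.4212 m^3/h
  thickness = volume rate / (speed * 60 * width), i.e.
  thickness = throughput / (60 * speed * width * density) * 1000
  thickness = 21053 / (60 * 4.3 * 3.4 * 2500) * 1000 = 9.6 mm

9.6 mm


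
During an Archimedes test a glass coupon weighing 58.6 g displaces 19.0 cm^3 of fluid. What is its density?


Use the definition of density:
  rho = mass / volume
  rho = 58.6 / 19.0 = 3.084 g/cm^3

3.084 g/cm^3


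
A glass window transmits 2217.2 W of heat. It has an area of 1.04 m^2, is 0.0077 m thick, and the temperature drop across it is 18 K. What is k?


Fourier's law rearranged: k = Q * t / (A * dT)
  Numerator = 2217.2 * 0.0077 = 17.07244
  Denominator = 1.04 * 18 = 18.72
  k = 17.07244 / 18.72 = 0.912 W/mK

0.912 W/mK


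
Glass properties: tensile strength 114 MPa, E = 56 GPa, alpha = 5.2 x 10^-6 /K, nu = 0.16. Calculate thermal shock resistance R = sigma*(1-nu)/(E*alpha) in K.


Thermal shock resistance: R = sigma * (1 - nu) / (E * alpha)
  Numerator = 114 * (1 - 0.16) = 95.76
  Denominator = 56 * 1000 * (5.2 x 10^-6) = 0.2912
  R = 95.76 / 0.2912 = 328.8 K

328.8 K


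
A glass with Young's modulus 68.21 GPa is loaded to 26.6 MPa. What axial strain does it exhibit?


Rearrange E = sigma / epsilon:
  epsilon = sigma / E
  E (MPa) = 68.21 * 1000 = 68210
  epsilon = 26.6 / 68210 = 0.00039

0.00039


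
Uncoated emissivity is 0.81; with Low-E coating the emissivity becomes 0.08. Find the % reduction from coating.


Percentage reduction = (1 - coated/uncoated) * 100
  Ratio = 0.08 / 0.81 = 0.0988
  Reduction = (1 - 0.0988) * 100 = 90.1%

90.1%


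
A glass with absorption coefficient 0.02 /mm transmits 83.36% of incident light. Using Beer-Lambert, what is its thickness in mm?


Rearrange T = exp(-alpha * thickness):
  thickness = -ln(T) / alpha
  T = 83.36/100 = 0.8336
  ln(T) = -0.182
  -ln(T) = 0.182
  thickness = 0.182 / 0.02 = 9.1 mm

9.1 mm


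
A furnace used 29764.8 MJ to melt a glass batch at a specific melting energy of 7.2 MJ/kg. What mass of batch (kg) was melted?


Rearrange E = m * s for m:
  m = E / s
  m = 29764.8 / 7.2 = 4134.0 kg

4134.0 kg


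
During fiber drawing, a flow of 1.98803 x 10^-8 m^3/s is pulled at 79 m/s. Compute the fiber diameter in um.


Cross-sectional area from continuity:
  A = Q / v = 1.98803 x 10^-8 / 79 = 2.516494 x 10^-10 m^2
Diameter from circular cross-section:
  d = sqrt(4A / pi) * 10^6 (m -> um)
  d = sqrt(4 * 2.516494 x 10^-10 / pi) * 10^6 = 17.9 um

17.9 um


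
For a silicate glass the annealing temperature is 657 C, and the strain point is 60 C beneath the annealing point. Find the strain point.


Strain point = annealing point - difference:
  T_strain = 657 - 60 = 597 C

597 C


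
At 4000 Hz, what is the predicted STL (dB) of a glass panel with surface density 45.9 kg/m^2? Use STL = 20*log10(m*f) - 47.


Mass law: STL = 20 * log10(m * f) - 47
  m * f = 45.9 * 4000 = 183600
  log10(183600) = 5.26387
  STL = 20 * 5.26387 - 47 = 105.2774 - 47 = 58.3 dB

58.3 dB


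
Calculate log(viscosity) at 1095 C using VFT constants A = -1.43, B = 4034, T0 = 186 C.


VFT equation: log(eta) = A + B / (T - T0)
  T - T0 = 1095 - 186 = 909
  B / (T - T0) = 4034 / 909 = 4.438
  log(eta) = -1.43 + 4.438 = 3.008

3.008


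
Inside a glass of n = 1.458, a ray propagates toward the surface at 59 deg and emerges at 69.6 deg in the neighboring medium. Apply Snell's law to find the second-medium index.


Apply Snell's law: n1 * sin(theta1) = n2 * sin(theta2)
  n2 = n1 * sin(theta1) / sin(theta2)
  sin(59) = 0.857167
  sin(69.6) = 0.937282
  n2 = 1.458 * 0.857167 / 0.937282 = 1.3334

1.3334


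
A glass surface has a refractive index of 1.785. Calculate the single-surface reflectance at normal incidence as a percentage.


Fresnel reflectance at normal incidence:
  R = ((n - 1)/(n + 1))^2
  (n - 1)/(n + 1) = (1.785 - 1)/(1.785 + 1) = 0.281867
  R = 0.281867^2 = 0.079449
  R(%) = 0.079449 * 100 = 7.945%

7.945%


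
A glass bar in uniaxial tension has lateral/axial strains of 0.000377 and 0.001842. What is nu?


Poisson's ratio: nu = lateral strain / axial strain
  nu = 0.000377 / 0.001842 = 0.2047

0.2047


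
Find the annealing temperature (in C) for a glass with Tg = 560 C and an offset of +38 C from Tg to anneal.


The annealing temperature is Tg plus the offset:
  T_anneal = 560 + 38 = 598 C

598 C


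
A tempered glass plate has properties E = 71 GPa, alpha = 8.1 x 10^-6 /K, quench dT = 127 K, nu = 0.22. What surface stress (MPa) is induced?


Tempering stress: sigma = E * alpha * dT / (1 - nu)
  E (MPa) = 71 * 1000 = 71000
  Numerator = 71000 * (8.1 x 10^-6) * 127 = 73.0377
  Denominator = 1 - 0.22 = 0.78
  sigma = 73.0377 / 0.78 = 93.6 MPa

93.6 MPa


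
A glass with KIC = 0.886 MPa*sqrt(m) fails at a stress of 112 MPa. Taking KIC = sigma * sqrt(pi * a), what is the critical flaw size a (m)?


Rearrange KIC = sigma * sqrt(pi * a):
  sqrt(pi * a) = KIC / sigma
  sqrt(pi * a) = 0.886 / 112 = 0.007911
  a = (KIC / sigma)^2 / pi
  a = 0.007911^2 / pi = 0.0000199 m

0.0000199 m


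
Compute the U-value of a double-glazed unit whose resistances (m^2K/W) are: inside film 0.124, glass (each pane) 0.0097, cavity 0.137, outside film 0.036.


Total thermal resistance (series):
  R_total = R_in + R_glass + R_air + R_glass + R_out
  R_total = 0.124 + 0.0097 + 0.137 + 0.0097 + 0.036 = 0.3164 m^2K/W
U-value = 1 / R_total = 1 / 0.3164 = 3.161 W/m^2K

3.161 W/m^2K


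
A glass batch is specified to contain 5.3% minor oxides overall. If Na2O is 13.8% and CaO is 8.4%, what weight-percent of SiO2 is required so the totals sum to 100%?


Known pieces sum to 100%:
  SiO2 = 100 - (others + Na2O + CaO)
  SiO2 = 100 - (5.3 + 13.8 + 8.4) = 72.5%

72.5%


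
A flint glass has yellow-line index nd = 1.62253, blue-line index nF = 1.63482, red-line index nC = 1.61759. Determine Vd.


Abbe number formula: Vd = (nd - 1) / (nF - nC)
  nd - 1 = 1.62253 - 1 = 0.62253
  nF - nC = 1.63482 - 1.61759 = 0.01723
  Vd = 0.62253 / 0.01723 = 36.13

36.13


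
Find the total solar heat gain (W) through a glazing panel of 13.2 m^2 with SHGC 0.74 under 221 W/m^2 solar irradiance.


Solar heat gain: Q = Area * SHGC * Irradiance
  Q = 13.2 * 0.74 * 221 = 2158.7 W

2158.7 W


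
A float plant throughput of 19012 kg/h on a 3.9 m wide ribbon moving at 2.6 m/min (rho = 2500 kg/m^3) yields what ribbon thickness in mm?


Ribbon cross-section from mass balance:
  Volume rate = throughput / density = 19012 / 2500 = 7.6048 m^3/h
  thickness = volume rate / (speed * 60 * width), i.e.
  thickness = throughput / (60 * speed * width * density) * 1000
  thickness = 19012 / (60 * 2.6 * 3.9 * 2500) * 1000 = 12.5 mm

12.5 mm


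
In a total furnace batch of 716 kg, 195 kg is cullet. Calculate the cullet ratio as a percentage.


Cullet ratio = (cullet mass / total batch mass) * 100
  Ratio = 195 / 716 * 100 = 27.23%

27.23%


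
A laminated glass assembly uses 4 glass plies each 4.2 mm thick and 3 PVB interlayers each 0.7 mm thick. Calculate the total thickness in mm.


Total thickness = glass contribution + PVB contribution
  Glass: 4 * 4.2 = 16.8 mm
  PVB: 3 * 0.7 = 2.1 mm
  Total = 16.8 + 2.1 = 18.9 mm

18.9 mm


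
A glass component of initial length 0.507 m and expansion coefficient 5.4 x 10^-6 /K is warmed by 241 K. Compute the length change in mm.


Thermal expansion formula: dL = alpha * L0 * dT
  dL = (5.4 x 10^-6) * 0.507 * 241 = 0.00065981 m
Convert to mm: 0.00065981 * 1000 = 0.6598 mm

0.6598 mm


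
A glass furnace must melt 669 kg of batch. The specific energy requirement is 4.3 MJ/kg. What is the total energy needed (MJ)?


Total energy = mass * specific energy
  E = 669 * 4.3 = 2876.7 MJ

2876.7 MJ


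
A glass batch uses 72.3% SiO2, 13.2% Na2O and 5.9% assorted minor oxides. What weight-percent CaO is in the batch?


Pieces sum to 100%:
  CaO = 100 - (SiO2 + Na2O + others)
  CaO = 100 - (72.3 + 13.2 + 5.9) = 8.6%

8.6%


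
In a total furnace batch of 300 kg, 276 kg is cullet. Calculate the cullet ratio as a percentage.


Cullet ratio = (cullet mass / total batch mass) * 100
  Ratio = 276 / 300 * 100 = 92.0%

92.0%


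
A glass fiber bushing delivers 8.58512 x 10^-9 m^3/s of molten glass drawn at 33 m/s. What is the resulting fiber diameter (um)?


Cross-sectional area from continuity:
  A = Q / v = 8.58512 x 10^-9 / 33 = 2.601552 x 10^-10 m^2
Diameter from circular cross-section:
  d = sqrt(4A / pi) * 10^6 (m -> um)
  d = sqrt(4 * 2.601552 x 10^-10 / pi) * 10^6 = 18.2 um

18.2 um


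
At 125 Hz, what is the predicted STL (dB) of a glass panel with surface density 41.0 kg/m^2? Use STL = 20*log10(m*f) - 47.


Mass law: STL = 20 * log10(m * f) - 47
  m * f = 41.0 * 125 = 5125
  log10(5125) = 3.70969
  STL = 20 * 3.70969 - 47 = 74.1938 - 47 = 27.2 dB

27.2 dB


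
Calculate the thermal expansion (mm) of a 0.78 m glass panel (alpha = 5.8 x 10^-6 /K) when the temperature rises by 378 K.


Thermal expansion formula: dL = alpha * L0 * dT
  dL = (5.8 x 10^-6) * 0.78 * 378 = 0.00171007 m
Convert to mm: 0.00171007 * 1000 = 1.7101 mm

1.7101 mm


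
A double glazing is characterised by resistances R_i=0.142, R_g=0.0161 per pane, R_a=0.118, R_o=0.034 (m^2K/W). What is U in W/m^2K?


Total thermal resistance (series):
  R_total = R_in + R_glass + R_air + R_glass + R_out
  R_total = 0.142 + 0.0161 + 0.118 + 0.0161 + 0.034 = 0.3262 m^2K/W
U-value = 1 / R_total = 1 / 0.3262 = 3.066 W/m^2K

3.066 W/m^2K


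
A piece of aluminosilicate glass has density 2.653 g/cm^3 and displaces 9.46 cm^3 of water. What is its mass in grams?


Rearrange rho = m / V:
  m = rho * V
  m = 2.653 * 9.46 = 25.097 g

25.097 g


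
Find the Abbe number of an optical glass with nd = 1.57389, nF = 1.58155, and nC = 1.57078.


Abbe number formula: Vd = (nd - 1) / (nF - nC)
  nd - 1 = 1.57389 - 1 = 0.57389
  nF - nC = 1.58155 - 1.57078 = 0.01077
  Vd = 0.57389 / 0.01077 = 53.29

53.29


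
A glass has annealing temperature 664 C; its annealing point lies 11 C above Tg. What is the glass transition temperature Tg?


Rearrange T_anneal = Tg + offset for Tg:
  Tg = T_anneal - offset = 664 - 11 = 653 C

653 C


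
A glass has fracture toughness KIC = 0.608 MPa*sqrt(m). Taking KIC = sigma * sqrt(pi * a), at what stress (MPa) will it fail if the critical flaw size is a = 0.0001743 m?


Rearrange KIC = sigma * sqrt(pi * a):
  sigma = KIC / sqrt(pi * a)
  sqrt(pi * 0.0001743) = 0.0234
  sigma = 0.608 / 0.0234 = 25.98 MPa

25.98 MPa


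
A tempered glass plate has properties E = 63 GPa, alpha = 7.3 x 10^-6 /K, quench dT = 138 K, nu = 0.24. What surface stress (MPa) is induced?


Tempering stress: sigma = E * alpha * dT / (1 - nu)
  E (MPa) = 63 * 1000 = 63000
  Numerator = 63000 * (7.3 x 10^-6) * 138 = 63.4662
  Denominator = 1 - 0.24 = 0.76
  sigma = 63.4662 / 0.76 = 83.5 MPa

83.5 MPa


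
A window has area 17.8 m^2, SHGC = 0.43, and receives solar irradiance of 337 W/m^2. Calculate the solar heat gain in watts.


Solar heat gain: Q = Area * SHGC * Irradiance
  Q = 17.8 * 0.43 * 337 = 2579.4 W

2579.4 W


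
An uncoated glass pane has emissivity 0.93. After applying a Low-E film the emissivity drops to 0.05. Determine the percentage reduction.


Percentage reduction = (1 - coated/uncoated) * 100
  Ratio = 0.05 / 0.93 = 0.0538
  Reduction = (1 - 0.0538) * 100 = 94.6%

94.6%


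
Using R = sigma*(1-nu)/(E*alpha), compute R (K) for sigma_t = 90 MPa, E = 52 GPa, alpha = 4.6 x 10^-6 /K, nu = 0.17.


Thermal shock resistance: R = sigma * (1 - nu) / (E * alpha)
  Numerator = 90 * (1 - 0.17) = 74.7
  Denominator = 52 * 1000 * (4.6 x 10^-6) = 0.2392
  R = 74.7 / 0.2392 = 312.3 K

312.3 K


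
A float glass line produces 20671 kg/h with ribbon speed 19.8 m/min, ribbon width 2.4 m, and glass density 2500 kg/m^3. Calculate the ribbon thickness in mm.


Ribbon cross-section from mass balance:
  Volume rate = throughput / density = 20671 / 2500 = 8.2684 m^3/h
  thickness = volume rate / (speed * 60 * width), i.e.
  thickness = throughput / (60 * speed * width * density) * 1000
  thickness = 20671 / (60 * 19.8 * 2.4 * 2500) * 1000 = 2.9 mm

2.9 mm


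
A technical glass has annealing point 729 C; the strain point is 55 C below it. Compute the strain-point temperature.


Strain point = annealing point - difference:
  T_strain = 729 - 55 = 674 C

674 C


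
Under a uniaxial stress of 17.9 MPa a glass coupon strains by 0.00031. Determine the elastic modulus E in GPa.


Young's modulus: E = stress / strain
  E = 17.9 MPa / 0.00031 = 57741.94 MPa
Convert to GPa: 57741.94 / 1000 = 57.74 GPa

57.74 GPa


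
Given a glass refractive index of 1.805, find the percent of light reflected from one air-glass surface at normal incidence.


Fresnel reflectance at normal incidence:
  R = ((n - 1)/(n + 1))^2
  (n - 1)/(n + 1) = (1.805 - 1)/(1.805 + 1) = 0.286988
  R = 0.286988^2 = 0.0823621
  R(%) = 0.0823621 * 100 = 8.236%

8.236%


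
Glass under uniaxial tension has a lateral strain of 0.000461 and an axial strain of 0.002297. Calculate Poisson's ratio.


Poisson's ratio: nu = lateral strain / axial strain
  nu = 0.000461 / 0.002297 = 0.2007

0.2007


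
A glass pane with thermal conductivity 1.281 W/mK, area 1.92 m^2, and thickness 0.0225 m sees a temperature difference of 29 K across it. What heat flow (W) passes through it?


Fourier's law: Q = k * A * dT / t
  Q = 1.281 * 1.92 * 29 / 0.0225
  Q = 71.32608 / 0.0225 = 3170 W

3170 W


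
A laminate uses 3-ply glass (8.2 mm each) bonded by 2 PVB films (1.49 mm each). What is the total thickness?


Total thickness = glass contribution + PVB contribution
  Glass: 3 * 8.2 = 24.6 mm
  PVB: 2 * 1.49 = 2.98 mm
  Total = 24.6 + 2.98 = 27.58 mm

27.58 mm


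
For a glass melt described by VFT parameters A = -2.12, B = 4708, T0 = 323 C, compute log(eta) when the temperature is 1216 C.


VFT equation: log(eta) = A + B / (T - T0)
  T - T0 = 1216 - 323 = 893
  B / (T - T0) = 4708 / 893 = 5.272
  log(eta) = -2.12 + 5.272 = 3.152

3.152


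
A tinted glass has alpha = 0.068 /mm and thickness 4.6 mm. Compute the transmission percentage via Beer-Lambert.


Beer-Lambert law: T = exp(-alpha * thickness)
  exponent = -0.068 * 4.6 = -0.3128
  T = exp(-0.3128) = 0.7314
  Percentage = 0.7314 * 100 = 73.14%

73.14%


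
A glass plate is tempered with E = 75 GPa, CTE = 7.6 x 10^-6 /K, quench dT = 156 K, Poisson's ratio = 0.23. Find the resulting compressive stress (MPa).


Tempering stress: sigma = E * alpha * dT / (1 - nu)
  E (MPa) = 75 * 1000 = 75000
  Numerator = 75000 * (7.6 x 10^-6) * 156 = 88.92
  Denominator = 1 - 0.23 = 0.77
  sigma = 88.92 / 0.77 = 115.5 MPa

115.5 MPa


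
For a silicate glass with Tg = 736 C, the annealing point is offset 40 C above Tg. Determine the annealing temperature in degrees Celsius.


The annealing temperature is Tg plus the offset:
  T_anneal = 736 + 40 = 776 C

776 C


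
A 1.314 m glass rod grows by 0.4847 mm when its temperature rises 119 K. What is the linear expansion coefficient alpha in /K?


Rearrange dL = alpha * L0 * dT for alpha:
  alpha = dL / (L0 * dT)
  alpha = (0.4847 / 1000) / (1.314 * 119) = 0.0000031 /K = 3.1 x 10^-6 /K

3.1 x 10^-6 /K


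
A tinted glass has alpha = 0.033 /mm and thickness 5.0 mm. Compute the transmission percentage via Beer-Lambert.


Beer-Lambert law: T = exp(-alpha * thickness)
  exponent = -0.033 * 5.0 = -0.165
  T = exp(-0.165) = 0.8479
  Percentage = 0.8479 * 100 = 84.79%

84.79%


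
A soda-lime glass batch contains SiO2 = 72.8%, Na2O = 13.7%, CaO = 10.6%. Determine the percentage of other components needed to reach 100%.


Sum the three major oxides:
  SiO2 + Na2O + CaO = 72.8 + 13.7 + 10.6 = 97.1%
Subtract from 100%:
  Others = 100 - 97.1 = 2.9%

2.9%


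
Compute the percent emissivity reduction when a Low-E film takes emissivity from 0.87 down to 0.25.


Percentage reduction = (1 - coated/uncoated) * 100
  Ratio = 0.25 / 0.87 = 0.2874
  Reduction = (1 - 0.2874) * 100 = 71.3%

71.3%


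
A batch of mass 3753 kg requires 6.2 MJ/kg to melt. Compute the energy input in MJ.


Total energy = mass * specific energy
  E = 3753 * 6.2 = 23268.6 MJ

23268.6 MJ


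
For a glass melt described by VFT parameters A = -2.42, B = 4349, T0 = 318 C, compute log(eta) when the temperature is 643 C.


VFT equation: log(eta) = A + B / (T - T0)
  T - T0 = 643 - 318 = 325
  B / (T - T0) = 4349 / 325 = 13.382
  log(eta) = -2.42 + 13.382 = 10.962

10.962


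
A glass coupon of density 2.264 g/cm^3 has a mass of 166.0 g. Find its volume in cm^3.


Rearrange rho = m / V:
  V = m / rho
  V = 166.0 / 2.264 = 73.322 cm^3

73.322 cm^3


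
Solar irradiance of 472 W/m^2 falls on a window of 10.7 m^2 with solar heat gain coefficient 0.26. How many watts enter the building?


Solar heat gain: Q = Area * SHGC * Irradiance
  Q = 10.7 * 0.26 * 472 = 1313.1 W

1313.1 W


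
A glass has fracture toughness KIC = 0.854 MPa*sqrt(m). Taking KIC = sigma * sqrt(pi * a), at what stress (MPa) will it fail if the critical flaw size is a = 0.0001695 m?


Rearrange KIC = sigma * sqrt(pi * a):
  sigma = KIC / sqrt(pi * a)
  sqrt(pi * 0.0001695) = 0.023076
  sigma = 0.854 / 0.023076 = 37.01 MPa

37.01 MPa


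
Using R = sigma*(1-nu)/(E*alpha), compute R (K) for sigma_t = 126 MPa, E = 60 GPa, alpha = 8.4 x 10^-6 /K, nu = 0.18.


Thermal shock resistance: R = sigma * (1 - nu) / (E * alpha)
  Numerator = 126 * (1 - 0.18) = 103.32
  Denominator = 60 * 1000 * (8.4 x 10^-6) = 0.504
  R = 103.32 / 0.504 = 205.0 K

205.0 K
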